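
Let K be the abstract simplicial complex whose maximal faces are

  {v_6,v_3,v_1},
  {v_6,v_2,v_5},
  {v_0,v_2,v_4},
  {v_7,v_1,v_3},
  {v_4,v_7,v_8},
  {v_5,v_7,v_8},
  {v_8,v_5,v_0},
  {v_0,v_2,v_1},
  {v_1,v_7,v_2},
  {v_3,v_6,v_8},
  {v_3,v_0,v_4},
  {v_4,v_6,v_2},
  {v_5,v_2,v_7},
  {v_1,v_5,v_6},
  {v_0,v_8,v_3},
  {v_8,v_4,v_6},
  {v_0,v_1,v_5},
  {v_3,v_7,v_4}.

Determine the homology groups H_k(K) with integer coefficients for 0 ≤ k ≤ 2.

H_0 ≅ Z,  H_1 ≅ Z ⊕ Z/2,  H_2 = 0.

Take the total order v_0 < v_1 < v_2 < v_3 < v_4 < v_5 < v_6 < v_7 < v_8 on the vertex set. Then K (dimension 2) consists of the simplices:

  0-simplices (9): [v_0], [v_1], [v_2], [v_3], [v_4], [v_5], [v_6], [v_7], [v_8]
  1-simplices (27): (27 of them)
  2-simplices (18): (18 of them)

giving chain groups C_0 ≅ Z^9, C_1 ≅ Z^27, C_2 ≅ Z^18.

Boundary ∂_1: C_1 → C_0 is given by ∂[p,q] = [q] − [p]. For instance
  ∂[v_7,v_8] = [v_8] − [v_7].
The 9×27 boundary matrix has rank 8 and Smith normal form diag(1,1,1,1,1,1,1,1).

The boundary map ∂_2: C_2 → C_1 sends each 2-simplex [p,q,r] to [q,r] − [p,r] + [p,q]. For instance
  ∂[v_2,v_4,v_6] = [v_4,v_6] − [v_2,v_6] + [v_2,v_4],
  ∂[v_0,v_5,v_8] = [v_5,v_8] − [v_0,v_8] + [v_0,v_5].
The resulting 27×18 matrix has rank 18, and its Smith normal form has invariant factors (1,1,1,1,1,1,1,1,1,1,1,1,1,1,1,1,1,2).

Reading off H_k = ker ∂_k / im ∂_{k+1}:

  H_0: rank C_0 − rank ∂_1 = 9 − 8 = 1, and the invariant factors of ∂_1 are all 1, so H_0 = Z.
  H_1: rank ker ∂_1 − rank ∂_2 = (27 − 8) − 18 = 1, and ∂_2 has invariant factor 2 > 1, so H_1 = Z ⊕ Z/2.
  H_2: rank ker ∂_2 − rank ∂_3 = (18 − 18) − 0 = 0, and there is no ∂_3, so H_2 = 0.

(K is a triangulation of the Klein bottle.)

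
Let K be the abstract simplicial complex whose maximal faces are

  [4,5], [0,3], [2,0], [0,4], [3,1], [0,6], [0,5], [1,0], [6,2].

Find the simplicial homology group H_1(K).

H_1 ≅ Z^3.

Fix the vertex order 0 < 1 < 2 < 3 < 4 < 5 < 6 and write every simplex with vertices in increasing order. Then dim K = 1 and the simplices of K are:

  0-simplices (7): [0], [1], [2], [3], [4], [5], [6]
  1-simplices (9): [0,1], [0,2], [0,3], [0,4], [0,5], [0,6], [1,3], [2,6], [4,5]

Hence C_0 ≅ Z^7, C_1 ≅ Z^9.

Boundary ∂_1: C_1 → C_0 maps an edge to its endpoints' difference, ∂[p,q] = q − p. For instance
  ∂[0,5] = [5] − [0].
As a 7×9 matrix over Z this has rank 6, with invariant factors (1,1,1,1,1,1).

From H_k ≅ ker(∂_k) / im(∂_{k+1}) we obtain:

  H_1: rank ker ∂_1 − rank ∂_2 = (9 − 6) − 0 = 3, and there is no ∂_2, so H_1 = Z^3.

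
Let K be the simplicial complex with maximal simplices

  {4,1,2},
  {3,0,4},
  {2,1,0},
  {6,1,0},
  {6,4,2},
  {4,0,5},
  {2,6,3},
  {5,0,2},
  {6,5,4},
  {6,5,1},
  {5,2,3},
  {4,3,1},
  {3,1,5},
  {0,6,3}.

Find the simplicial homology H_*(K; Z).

We work with the vertex ordering 0 < 1 < 2 < 3 < 4 < 5 < 6. The simplices of K, each written with vertices in increasing order, are:

  0-simplices (7): [0], [1], [2], [3], [4], [5], [6]
  1-simplices (21): [0,1], [0,2], [0,3], [0,4], [0,5], [0,6], [1,2], [1,3], [1,4], [1,5], [1,6], [2,3], [2,4], [2,5], [2,6], [3,4], [3,5], [3,6], [4,5], [4,6], [5,6]
  2-simplices (14): [0,1,2], [0,1,6], [0,2,5], [0,3,4], [0,3,6], [0,4,5], [1,2,4], [1,3,4], [1,3,5], [1,5,6], [2,3,5], [2,3,6], [2,4,6], [4,5,6]

so the chain groups are C_0 ≅ Z^7, C_1 ≅ Z^21, C_2 ≅ Z^14.

The boundary map ∂_1: C_1 → C_0 is given by ∂[p,q] = [q] − [p].
The 7×21 boundary matrix has rank 6 and Smith normal form diag(1,1,1,1,1,1).

Boundary ∂_2: C_2 → C_1 maps a triangle to the signed sum of its edges. For instance
  ∂[2,3,5] = [3,5] − [2,5] + [2,3],
  ∂[0,2,5] = [2,5] − [0,5] + [0,2].
The 21×14 boundary matrix has rank 13 and Smith normal form diag(1,1,1,1,1,1,1,1,1,1,1,1,1).

Now H_k = ker ∂_k / im ∂_{k+1}, so:

  H_0: rank C_0 − rank ∂_1 = 7 − 6 = 1, and the invariant factors of ∂_1 are all 1, so H_0 ≅ Z.
  H_1: rank ker ∂_1 − rank ∂_2 = (21 − 6) − 13 = 2, and the invariant factors of ∂_2 are all 1, so H_1 ≅ Z^2.
  H_2: rank ker ∂_2 − rank ∂_3 = (14 − 13) − 0 = 1, and there is no ∂_3, so H_2 ≅ Z.

H_0 ≅ Z,  H_1 ≅ Z^2,  H_2 ≅ Z.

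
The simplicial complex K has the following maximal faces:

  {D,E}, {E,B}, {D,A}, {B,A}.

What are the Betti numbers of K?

Fix the vertex order A < B < D < E and write every simplex with vertices in increasing order. Then dim K = 1 and the simplices of K are:

  0-simplices (4): A, B, D, E
  1-simplices (4): AB, AD, BE, DE

so the chain groups are C_0 ≅ Z^4, C_1 ≅ Z^4.

The boundary map ∂_1: C_1 → C_0 is given by ∂[p,q] = [q] − [p].
The 4×4 boundary matrix has rank 3 and Smith normal form diag(1,1,1).

Now H_k = ker ∂_k / im ∂_{k+1}, so:

  H_0: rank C_0 − rank ∂_1 = 4 − 3 = 1, and the invariant factors of ∂_1 are all 1, so H_0 ≅ Z.
  H_1: rank ker ∂_1 − rank ∂_2 = (4 − 3) − 0 = 1, and there is no ∂_2, so H_1 ≅ Z.

Hence the Betti numbers are b_0 = 1, b_1 = 1.

b_0 = 1, b_1 = 1.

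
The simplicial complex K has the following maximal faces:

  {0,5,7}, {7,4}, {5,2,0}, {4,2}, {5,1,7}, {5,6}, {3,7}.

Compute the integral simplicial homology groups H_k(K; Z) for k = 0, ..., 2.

We work with the vertex ordering 0 < 1 < 2 < 3 < 4 < 5 < 6 < 7. The simplices of K, each written with vertices in increasing order, are:

  0-simplices (8): [0], [1], [2], [3], [4], [5], [6], [7]
  1-simplices (11): [0,2], [0,5], [0,7], [1,5], [1,7], [2,4], [2,5], [3,7], [4,7], [5,6], [5,7]
  2-simplices (3): [0,2,5], [0,5,7], [1,5,7]

giving chain groups C_0 ≅ Z^8, C_1 ≅ Z^11, C_2 ≅ Z^3.

Boundary ∂_1: C_1 → C_0 maps an edge to its endpoints' difference, ∂[p,q] = q − p.
This gives a 8×11 integer matrix of rank 7; reducing to Smith normal form yields diagonal entries (1,1,1,1,1,1,1).

Boundary ∂_2: C_2 → C_1 maps a triangle to the signed sum of its edges. For instance
  ∂[1,5,7] = [5,7] − [1,7] + [1,5],
  ∂[0,2,5] = [2,5] − [0,5] + [0,2].
The 11×3 boundary matrix has rank 3 and Smith normal form diag(1,1,1).

Computing H_k = (kernel of ∂_k) / (image of ∂_{k+1}):

  H_0: rank C_0 − rank ∂_1 = 8 − 7 = 1, and the invariant factors of ∂_1 are all 1, so H_0 ≅ Z.
  H_1: rank ker ∂_1 − rank ∂_2 = (11 − 7) − 3 = 1, and the invariant factors of ∂_2 are all 1, so H_1 ≅ Z.
  H_2: rank ker ∂_2 − rank ∂_3 = (3 − 3) − 0 = 0, and there is no ∂_3, so H_2 ≅ 0.

As a check, the Euler characteristic is 8 − 11 + 3 = 0, which agrees with 1 − 1 + 0 = 0.

H_0 ≅ Z,  H_1 ≅ Z,  H_2 = 0.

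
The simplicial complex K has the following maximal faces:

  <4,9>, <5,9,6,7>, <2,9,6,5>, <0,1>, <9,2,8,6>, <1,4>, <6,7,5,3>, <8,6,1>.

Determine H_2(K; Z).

H_2 = 0.

K has 10 vertices, 20 edges, 14 triangles, 4 3-simplices.
rank ∂_2 = 10, rank ∂_3 = 4 ⇒ b_2 = 14 − 10 − 4 = 0; all invariant factors of ∂_3 are 1 so no torsion. So H_2 = 0.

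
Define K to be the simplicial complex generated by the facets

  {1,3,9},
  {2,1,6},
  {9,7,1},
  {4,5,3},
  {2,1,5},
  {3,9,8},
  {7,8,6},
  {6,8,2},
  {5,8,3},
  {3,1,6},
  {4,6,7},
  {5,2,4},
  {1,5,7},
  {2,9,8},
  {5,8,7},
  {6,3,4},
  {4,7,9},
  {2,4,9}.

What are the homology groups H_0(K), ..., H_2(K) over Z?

Order the vertices as 1 < 2 < 3 < 4 < 5 < 6 < 7 < 8 < 9. Listing each simplex with vertices in this order, K has dimension 2 with simplices:

  0-simplices (9): [1], [2], [3], [4], [5], [6], [7], [8], [9]
  1-simplices (27): (27 of them)
  2-simplices (18): [1,2,5], [1,2,6], [1,3,6], [1,3,9], [1,5,7], [1,7,9], [2,4,5], [2,4,9], [2,6,8], [2,8,9], [3,4,5], [3,4,6], [3,5,8], [3,8,9], [4,6,7], [4,7,9], [5,7,8], [6,7,8]

so the chain groups are C_0 ≅ Z^9, C_1 ≅ Z^27, C_2 ≅ Z^18.

The boundary map ∂_1: C_1 → C_0 maps an edge to its endpoints' difference, ∂[p,q] = q − p. For instance
  ∂[3,9] = [9] − [3].
As a 9×27 matrix over Z this has rank 8, with invariant factors (1,1,1,1,1,1,1,1).

The boundary map ∂_2: C_2 → C_1 acts by ∂[p,q,r] = [q,r] − [p,r] + [p,q]. For instance
  ∂[5,7,8] = [7,8] − [5,8] + [5,7],
  ∂[4,7,9] = [7,9] − [4,9] + [4,7].
The 27×18 boundary matrix has rank 17 and Smith normal form diag(1,1,1,1,1,1,1,1,1,1,1,1,1,1,1,1,1).

Now H_k = ker ∂_k / im ∂_{k+1}, so:

  H_0: rank C_0 − rank ∂_1 = 9 − 8 = 1, and the invariant factors of ∂_1 are all 1, so H_0 ≅ Z.
  H_1: rank ker ∂_1 − rank ∂_2 = (27 − 8) − 17 = 2, and the invariant factors of ∂_2 are all 1, so H_1 ≅ Z^2.
  H_2: rank ker ∂_2 − rank ∂_3 = (18 − 17) − 0 = 1, and there is no ∂_3, so H_2 ≅ Z.

(K is a triangulation of the torus T^2.)

H_0 = Z,  H_1 = Z^2,  H_2 = Z.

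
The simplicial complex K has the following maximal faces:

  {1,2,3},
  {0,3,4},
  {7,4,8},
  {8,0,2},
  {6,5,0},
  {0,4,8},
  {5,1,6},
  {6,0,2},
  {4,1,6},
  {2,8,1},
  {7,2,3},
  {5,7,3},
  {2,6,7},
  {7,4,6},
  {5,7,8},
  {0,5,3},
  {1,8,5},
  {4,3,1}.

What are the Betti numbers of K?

Fix the vertex order 0 < 1 < 2 < 3 < 4 < 5 < 6 < 7 < 8 and write every simplex with vertices in increasing order. Then dim K = 2 and the simplices of K are:

  0-simplices (9): [0], [1], [2], [3], [4], [5], [6], [7], [8]
  1-simplices (27): (27 of them)
  2-simplices (18): [0,2,6], [0,2,8], [0,3,4], [0,3,5], [0,4,8], [0,5,6], [1,2,3], [1,2,8], [1,3,4], [1,4,6], [1,5,6], [1,5,8], [2,3,7], [2,6,7], [3,5,7], [4,6,7], [4,7,8], [5,7,8]

so the chain groups are C_0 ≅ Z^9, C_1 ≅ Z^27, C_2 ≅ Z^18.

The boundary map ∂_1: C_1 → C_0 maps an edge to its endpoints' difference, ∂[p,q] = q − p. For instance
  ∂[3,5] = [5] − [3].
This gives a 9×27 integer matrix of rank 8; reducing to Smith normal form yields diagonal entries (1,1,1,1,1,1,1,1).

∂_2: C_2 → C_1 acts by ∂[p,q,r] = [q,r] − [p,r] + [p,q]. For instance
  ∂[5,7,8] = [7,8] − [5,8] + [5,7],
  ∂[2,3,7] = [3,7] − [2,7] + [2,3].
As a 27×18 matrix over Z this has rank 17, with invariant factors (1,1,1,1,1,1,1,1,1,1,1,1,1,1,1,1,1).

From H_k ≅ ker(∂_k) / im(∂_{k+1}) we obtain:

  H_0: rank C_0 − rank ∂_1 = 9 − 8 = 1, and the invariant factors of ∂_1 are all 1, so H_0 = Z.
  H_1: rank ker ∂_1 − rank ∂_2 = (27 − 8) − 17 = 2, and the invariant factors of ∂_2 are all 1, so H_1 = Z^2.
  H_2: rank ker ∂_2 − rank ∂_3 = (18 − 17) − 0 = 1, and there is no ∂_3, so H_2 = Z.

As a check, the Euler characteristic is 9 − 27 + 18 = 0, which agrees with 1 − 2 + 1 = 0.

Hence the Betti numbers are b_0 = 1, b_1 = 2, b_2 = 1.

b_0 = 1, b_1 = 2, b_2 = 1.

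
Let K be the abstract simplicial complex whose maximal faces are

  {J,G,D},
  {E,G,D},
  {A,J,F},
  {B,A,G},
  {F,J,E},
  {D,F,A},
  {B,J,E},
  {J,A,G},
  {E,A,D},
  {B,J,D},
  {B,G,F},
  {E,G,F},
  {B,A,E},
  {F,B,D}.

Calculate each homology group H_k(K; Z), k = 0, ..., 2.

H_0 = Z,  H_1 = Z^2,  H_2 = Z.

Order the vertices as A < B < D < E < F < G < J. Listing each simplex with vertices in this order, K has dimension 2 with simplices:

  0-simplices (7): A, B, D, E, F, G, J
  1-simplices (21): AB, AD, AE, AF, AG, AJ, BD, BE, BF, BG, BJ, DE, DF, DG, DJ, EF, EG, EJ, FG, FJ, GJ
  2-simplices (14): ABE, ABG, ADE, ADF, AFJ, AGJ, BDF, BDJ, BEJ, BFG, DEG, DGJ, EFG, EFJ

Hence C_0 ≅ Z^7, C_1 ≅ Z^21, C_2 ≅ Z^14.

∂_1: C_1 → C_0 maps an edge to its endpoints' difference, ∂[p,q] = q − p.
This gives a 7×21 integer matrix of rank 6; reducing to Smith normal form yields diagonal entries (1,1,1,1,1,1).

The boundary map ∂_2: C_2 → C_1 acts by ∂[p,q,r] = [q,r] − [p,r] + [p,q]. For instance
  ∂ABE = BE − AE + AB,
  ∂EFJ = FJ − EJ + EF.
The 21×14 boundary matrix has rank 13 and Smith normal form diag(1,1,1,1,1,1,1,1,1,1,1,1,1).

Now H_k = ker ∂_k / im ∂_{k+1}, so:

  H_0: rank C_0 − rank ∂_1 = 7 − 6 = 1, and the invariant factors of ∂_1 are all 1, so H_0 ≅ Z.
  H_1: rank ker ∂_1 − rank ∂_2 = (21 − 6) − 13 = 2, and the invariant factors of ∂_2 are all 1, so H_1 ≅ Z^2.
  H_2: rank ker ∂_2 − rank ∂_3 = (14 − 13) − 0 = 1, and there is no ∂_3, so H_2 ≅ Z.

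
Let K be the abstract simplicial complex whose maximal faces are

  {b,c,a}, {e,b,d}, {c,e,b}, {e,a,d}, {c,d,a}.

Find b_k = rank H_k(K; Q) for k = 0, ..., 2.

b_0 = 1, b_1 = 1, b_2 = 0.

K has 5 vertices, 10 edges, 5 triangles.
rank ∂_0 = 0, rank ∂_1 = 4 ⇒ b_0 = 5 − 0 − 4 = 1; all invariant factors of ∂_1 are 1 so no torsion. So H_0 = Z.
rank ∂_1 = 4, rank ∂_2 = 5 ⇒ b_1 = 10 − 4 − 5 = 1; all invariant factors of ∂_2 are 1 so no torsion. So H_1 = Z.
rank ∂_2 = 5, rank ∂_3 = 0 ⇒ b_2 = 5 − 5 − 0 = 0. So H_2 = 0.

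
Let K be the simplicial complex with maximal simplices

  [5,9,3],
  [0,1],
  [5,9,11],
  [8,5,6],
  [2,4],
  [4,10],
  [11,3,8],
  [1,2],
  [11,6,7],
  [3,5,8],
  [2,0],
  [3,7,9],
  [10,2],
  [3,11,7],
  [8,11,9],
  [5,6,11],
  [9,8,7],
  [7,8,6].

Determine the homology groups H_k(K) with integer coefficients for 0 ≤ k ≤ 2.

H_0 = Z^2,  H_1 = Z^2 × Z/2,  H_2 = 0.

We work with the vertex ordering 0 < 1 < 2 < 3 < 4 < 5 < 6 < 7 < 8 < 9 < 10 < 11. The simplices of K, each written with vertices in increasing order, are:

  0-simplices (12): [0], [1], [2], [3], [4], [5], [6], [7], [8], [9], [10], [11]
  1-simplices (24): (24 of them)
  2-simplices (12): [3,5,8], [3,5,9], [3,7,9], [3,7,11], [3,8,11], [5,6,8], [5,6,11], [5,9,11], [6,7,8], [6,7,11], [7,8,9], [8,9,11]

Hence C_0 ≅ Z^12, C_1 ≅ Z^24, C_2 ≅ Z^12.

∂_1: C_1 → C_0 is given by ∂[p,q] = [q] − [p].
This gives a 12×24 integer matrix of rank 10; reducing to Smith normal form yields diagonal entries (1,1,1,1,1,1,1,1,1,1).

The boundary map ∂_2: C_2 → C_1 sends each 2-simplex [p,q,r] to [q,r] − [p,r] + [p,q]. For instance
  ∂[6,7,11] = [7,11] − [6,11] + [6,7],
  ∂[3,7,9] = [7,9] − [3,9] + [3,7].
The resulting 24×12 matrix has rank 12, and its Smith normal form has invariant factors (1,1,1,1,1,1,1,1,1,1,1,2).

Reading off H_k = ker ∂_k / im ∂_{k+1}:

  H_0: rank C_0 − rank ∂_1 = 12 − 10 = 2, and the invariant factors of ∂_1 are all 1, so H_0 ≅ Z^2.
  H_1: rank ker ∂_1 − rank ∂_2 = (24 − 10) − 12 = 2, and ∂_2 has invariant factor 2 > 1, so H_1 ≅ Z^2 × Z/2.
  H_2: rank ker ∂_2 − rank ∂_3 = (12 − 12) − 0 = 0, and there is no ∂_3, so H_2 ≅ 0.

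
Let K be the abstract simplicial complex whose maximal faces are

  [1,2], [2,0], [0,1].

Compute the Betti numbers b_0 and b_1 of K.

Take the total order 0 < 1 < 2 on the vertex set. Then K (dimension 1) consists of the simplices:

  0-simplices (3): [0], [1], [2]
  1-simplices (3): [0,1], [0,2], [1,2]

Hence C_0 ≅ Z^3, C_1 ≅ Z^3.

Boundary ∂_1: C_1 → C_0 sends each edge [p,q] (with p < q) to q − p.
The resulting 3×3 matrix has rank 2, and its Smith normal form has invariant factors (1,1).

Now H_k = ker ∂_k / im ∂_{k+1}, so:

  H_0: rank C_0 − rank ∂_1 = 3 − 2 = 1, and the invariant factors of ∂_1 are all 1, so H_0 = Z.
  H_1: rank ker ∂_1 − rank ∂_2 = (3 − 2) − 0 = 1, and there is no ∂_2, so H_1 = Z.

Hence the Betti numbers are b_0 = 1, b_1 = 1.

b_0 = 1, b_1 = 1.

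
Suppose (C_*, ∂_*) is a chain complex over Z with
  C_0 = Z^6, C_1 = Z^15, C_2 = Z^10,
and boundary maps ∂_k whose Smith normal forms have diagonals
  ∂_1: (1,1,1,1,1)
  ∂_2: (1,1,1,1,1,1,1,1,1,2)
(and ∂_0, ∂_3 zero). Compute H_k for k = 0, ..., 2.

H_0 ≅ Z,  H_1 ≅ Z/2,  H_2 = 0.

H_0: b_0 = 6 − 0 − 5 = 1; torsion from ∂_1 factors > 1: none. So H_0 ≅ Z.
H_1: b_1 = 15 − 5 − 10 = 0; torsion from ∂_2 factors > 1: [2]. So H_1 ≅ Z/2.
H_2: b_2 = 10 − 10 − 0 = 0; torsion from ∂_3 factors > 1: none. So H_2 ≅ 0.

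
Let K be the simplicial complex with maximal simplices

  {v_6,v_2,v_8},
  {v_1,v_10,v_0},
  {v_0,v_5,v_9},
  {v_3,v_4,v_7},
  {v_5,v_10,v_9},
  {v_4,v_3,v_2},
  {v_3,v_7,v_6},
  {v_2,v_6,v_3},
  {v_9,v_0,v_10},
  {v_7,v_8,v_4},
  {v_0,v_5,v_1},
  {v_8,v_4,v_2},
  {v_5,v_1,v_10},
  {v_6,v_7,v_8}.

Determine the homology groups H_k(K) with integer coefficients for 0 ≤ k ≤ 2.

Fix the vertex order v_0 < v_1 < v_2 < v_3 < v_4 < v_5 < v_6 < v_7 < v_8 < v_9 < v_10 and write every simplex with vertices in increasing order. Then dim K = 2 and the simplices of K are:

  0-simplices (11): [v_0], [v_1], [v_2], [v_3], [v_4], [v_5], [v_6], [v_7], [v_8], [v_9], [v_10]
  1-simplices (21): (21 of them)
  2-simplices (14): (14 of them)

giving chain groups C_0 ≅ Z^11, C_1 ≅ Z^21, C_2 ≅ Z^14.

Boundary ∂_1: C_1 → C_0 is given by ∂[p,q] = [q] − [p].
The 11×21 boundary matrix has rank 9 and Smith normal form diag(1,1,1,1,1,1,1,1,1).

∂_2: C_2 → C_1 sends each 2-simplex [p,q,r] to [q,r] − [p,r] + [p,q]. For instance
  ∂[v_3,v_4,v_7] = [v_4,v_7] − [v_3,v_7] + [v_3,v_4],
  ∂[v_2,v_3,v_6] = [v_3,v_6] − [v_2,v_6] + [v_2,v_3].
The resulting 21×14 matrix has rank 12, and its Smith normal form has invariant factors (1,1,1,1,1,1,1,1,1,1,1,1).

Now H_k = ker ∂_k / im ∂_{k+1}, so:

  H_0: rank C_0 − rank ∂_1 = 11 − 9 = 2, and the invariant factors of ∂_1 are all 1, so H_0 = Z^2.
  H_1: rank ker ∂_1 − rank ∂_2 = (21 − 9) − 12 = 0, and the invariant factors of ∂_2 are all 1, so H_1 = 0.
  H_2: rank ker ∂_2 − rank ∂_3 = (14 − 12) − 0 = 2, and there is no ∂_3, so H_2 = Z^2.

As a check, the Euler characteristic is 11 − 21 + 14 = 4, which agrees with 2 − 0 + 2 = 4.
(K is a triangulation of the disjoint union of the 2-sphere S^2 and the 2-sphere S^2.)

H_0 ≅ Z^2,  H_1 = 0,  H_2 ≅ Z^2.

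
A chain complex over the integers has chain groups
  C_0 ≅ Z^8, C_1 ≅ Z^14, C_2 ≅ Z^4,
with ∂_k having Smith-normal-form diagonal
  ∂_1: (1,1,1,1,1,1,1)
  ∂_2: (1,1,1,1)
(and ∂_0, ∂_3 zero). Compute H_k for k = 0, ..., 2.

H_0: b_0 = 8 − 0 − 7 = 1; torsion from ∂_1 factors > 1: none. So H_0 ≅ Z.
H_1: b_1 = 14 − 7 − 4 = 3; torsion from ∂_2 factors > 1: none. So H_1 ≅ Z^3.
H_2: b_2 = 4 − 4 − 0 = 0; torsion from ∂_3 factors > 1: none. So H_2 ≅ 0.

H_0 ≅ Z,  H_1 ≅ Z^3,  H_2 = 0.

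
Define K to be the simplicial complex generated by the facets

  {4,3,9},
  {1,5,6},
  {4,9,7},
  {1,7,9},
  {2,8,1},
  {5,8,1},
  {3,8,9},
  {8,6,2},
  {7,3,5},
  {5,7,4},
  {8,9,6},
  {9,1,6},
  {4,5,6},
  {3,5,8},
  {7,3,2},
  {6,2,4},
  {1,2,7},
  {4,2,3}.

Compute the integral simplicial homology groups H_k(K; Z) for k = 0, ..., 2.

H_0 = Z,  H_1 = Z ⊕ Z_2,  H_2 = 0.

We work with the vertex ordering 1 < 2 < 3 < 4 < 5 < 6 < 7 < 8 < 9. The simplices of K, each written with vertices in increasing order, are:

  0-simplices (9): [1], [2], [3], [4], [5], [6], [7], [8], [9]
  1-simplices (27): (27 of them)
  2-simplices (18): [1,2,7], [1,2,8], [1,5,6], [1,5,8], [1,6,9], [1,7,9], [2,3,4], [2,3,7], [2,4,6], [2,6,8], [3,4,9], [3,5,7], [3,5,8], [3,8,9], [4,5,6], [4,5,7], [4,7,9], [6,8,9]

giving chain groups C_0 ≅ Z^9, C_1 ≅ Z^27, C_2 ≅ Z^18.

Boundary ∂_1: C_1 → C_0 sends each edge [p,q] (with p < q) to q − p.
This gives a 9×27 integer matrix of rank 8; reducing to Smith normal form yields diagonal entries (1,1,1,1,1,1,1,1).

∂_2: C_2 → C_1 maps a triangle to the signed sum of its edges. For instance
  ∂[1,2,7] = [2,7] − [1,7] + [1,2],
  ∂[3,4,9] = [4,9] − [3,9] + [3,4].
As a 27×18 matrix over Z this has rank 18, with invariant factors (1,1,1,1,1,1,1,1,1,1,1,1,1,1,1,1,1,2).

Reading off H_k = ker ∂_k / im ∂_{k+1}:

  H_0: rank C_0 − rank ∂_1 = 9 − 8 = 1, and the invariant factors of ∂_1 are all 1, so H_0 = Z.
  H_1: rank ker ∂_1 − rank ∂_2 = (27 − 8) − 18 = 1, and ∂_2 has invariant factor 2 > 1, so H_1 = Z ⊕ Z_2.
  H_2: rank ker ∂_2 − rank ∂_3 = (18 − 18) − 0 = 0, and there is no ∂_3, so H_2 = 0.

As a check, the Euler characteristic is 9 − 27 + 18 = 0, which agrees with 1 − 1 + 0 = 0.
(K is a triangulation of the Klein bottle.)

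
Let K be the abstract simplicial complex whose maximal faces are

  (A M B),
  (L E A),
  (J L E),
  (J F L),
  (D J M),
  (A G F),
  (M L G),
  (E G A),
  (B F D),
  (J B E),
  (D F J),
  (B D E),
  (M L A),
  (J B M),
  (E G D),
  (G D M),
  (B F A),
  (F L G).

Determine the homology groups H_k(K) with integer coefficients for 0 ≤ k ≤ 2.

Order the vertices as A < B < D < E < F < G < J < L < M. Listing each simplex with vertices in this order, K has dimension 2 with simplices:

  0-simplices (9): A, B, D, E, F, G, J, L, M
  1-simplices (27): AB, AE, AF, AG, AL, AM, BD, BE, BF, BJ, BM, DE, DF, DG, DJ, DM, EG, EJ, EL, FG, FJ, FL, GL, GM, JL, JM, LM
  2-simplices (18): ABF, ABM, AEG, AEL, AFG, ALM, BDE, BDF, BEJ, BJM, DEG, DFJ, DGM, DJM, EJL, FGL, FJL, GLM

so the chain groups are C_0 ≅ Z^9, C_1 ≅ Z^27, C_2 ≅ Z^18.

Boundary ∂_1: C_1 → C_0 maps an edge to its endpoints' difference, ∂[p,q] = q − p. For instance
  ∂EL = L − E.
This gives a 9×27 integer matrix of rank 8; reducing to Smith normal form yields diagonal entries (1,1,1,1,1,1,1,1).

Boundary ∂_2: C_2 → C_1 maps a triangle to the signed sum of its edges. For instance
  ∂AEL = EL − AL + AE,
  ∂AEG = EG − AG + AE.
The 27×18 boundary matrix has rank 18 and Smith normal form diag(1,1,1,1,1,1,1,1,1,1,1,1,1,1,1,1,1,2).

Reading off H_k = ker ∂_k / im ∂_{k+1}:

  H_0: rank C_0 − rank ∂_1 = 9 − 8 = 1, and the invariant factors of ∂_1 are all 1, so H_0 = Z.
  H_1: rank ker ∂_1 − rank ∂_2 = (27 − 8) − 18 = 1, and ∂_2 has invariant factor 2 > 1, so H_1 = Z ⊕ Z/2.
  H_2: rank ker ∂_2 − rank ∂_3 = (18 − 18) − 0 = 0, and there is no ∂_3, so H_2 = 0.

H_0 = Z,  H_1 = Z ⊕ Z/2,  H_2 = 0.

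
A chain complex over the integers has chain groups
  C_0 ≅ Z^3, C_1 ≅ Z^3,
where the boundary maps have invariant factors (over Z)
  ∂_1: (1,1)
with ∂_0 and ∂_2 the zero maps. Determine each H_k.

H_0 ≅ Z,  H_1 ≅ Z.

H_0: b_0 = 3 − 0 − 2 = 1; torsion from ∂_1 factors > 1: none. So H_0 ≅ Z.
H_1: b_1 = 3 − 2 − 0 = 1; torsion from ∂_2 factors > 1: none. So H_1 ≅ Z.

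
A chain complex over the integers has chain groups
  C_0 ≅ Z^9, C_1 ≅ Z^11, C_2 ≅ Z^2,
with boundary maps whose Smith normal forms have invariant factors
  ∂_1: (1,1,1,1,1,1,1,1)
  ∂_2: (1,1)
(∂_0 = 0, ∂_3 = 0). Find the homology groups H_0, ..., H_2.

H_0: b_0 = 9 − 0 − 8 = 1; torsion from ∂_1 factors > 1: none. So H_0 ≅ Z.
H_1: b_1 = 11 − 8 − 2 = 1; torsion from ∂_2 factors > 1: none. So H_1 ≅ Z.
H_2: b_2 = 2 − 2 − 0 = 0; torsion from ∂_3 factors > 1: none. So H_2 ≅ 0.

H_0 ≅ Z,  H_1 ≅ Z,  H_2 = 0.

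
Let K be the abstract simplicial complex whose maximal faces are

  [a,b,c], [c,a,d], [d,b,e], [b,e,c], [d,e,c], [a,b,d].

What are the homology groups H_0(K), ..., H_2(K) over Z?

H_0 = Z,  H_1 = 0,  H_2 = Z.

Take the total order a < b < c < d < e on the vertex set. Then K (dimension 2) consists of the simplices:

  0-simplices (5): a, b, c, d, e
  1-simplices (9): ab, ac, ad, bc, bd, be, cd, ce, de
  2-simplices (6): abc, abd, acd, bce, bde, cde

Hence C_0 ≅ Z^5, C_1 ≅ Z^9, C_2 ≅ Z^6.

∂_1: C_1 → C_0 is given by ∂[p,q] = [q] − [p].
The resulting 5×9 matrix has rank 4, and its Smith normal form has invariant factors (1,1,1,1).

Boundary ∂_2: C_2 → C_1 maps a triangle to the signed sum of its edges. For instance
  ∂bce = ce − be + bc,
  ∂abd = bd − ad + ab.
The resulting 9×6 matrix has rank 5, and its Smith normal form has invariant factors (1,1,1,1,1).

Now H_k = ker ∂_k / im ∂_{k+1}, so:

  H_0: rank C_0 − rank ∂_1 = 5 − 4 = 1, and the invariant factors of ∂_1 are all 1, so H_0 ≅ Z.
  H_1: rank ker ∂_1 − rank ∂_2 = (9 − 4) − 5 = 0, and the invariant factors of ∂_2 are all 1, so H_1 ≅ 0.
  H_2: rank ker ∂_2 − rank ∂_3 = (6 − 5) − 0 = 1, and there is no ∂_3, so H_2 ≅ Z.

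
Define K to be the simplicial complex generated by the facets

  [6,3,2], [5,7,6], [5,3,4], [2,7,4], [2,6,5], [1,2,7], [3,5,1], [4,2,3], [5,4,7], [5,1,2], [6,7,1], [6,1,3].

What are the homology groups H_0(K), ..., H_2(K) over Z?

Order the vertices as 1 < 2 < 3 < 4 < 5 < 6 < 7. Listing each simplex with vertices in this order, K has dimension 2 with simplices:

  0-simplices (7): [1], [2], [3], [4], [5], [6], [7]
  1-simplices (18): [1,2], [1,3], [1,5], [1,6], [1,7], [2,3], [2,4], [2,5], [2,6], [2,7], [3,4], [3,5], [3,6], [4,5], [4,7], [5,6], [5,7], [6,7]
  2-simplices (12): [1,2,5], [1,2,7], [1,3,5], [1,3,6], [1,6,7], [2,3,4], [2,3,6], [2,4,7], [2,5,6], [3,4,5], [4,5,7], [5,6,7]

so the chain groups are C_0 ≅ Z^7, C_1 ≅ Z^18, C_2 ≅ Z^12.

The boundary map ∂_1: C_1 → C_0 is given by ∂[p,q] = [q] − [p]. For instance
  ∂[2,4] = [4] − [2].
The 7×18 boundary matrix has rank 6 and Smith normal form diag(1,1,1,1,1,1).

The boundary map ∂_2: C_2 → C_1 sends each 2-simplex [p,q,r] to [q,r] − [p,r] + [p,q]. For instance
  ∂[3,4,5] = [4,5] − [3,5] + [3,4],
  ∂[1,2,5] = [2,5] − [1,5] + [1,2].
As a 18×12 matrix over Z this has rank 12, with invariant factors (1,1,1,1,1,1,1,1,1,1,1,2).

Reading off H_k = ker ∂_k / im ∂_{k+1}:

  H_0: rank C_0 − rank ∂_1 = 7 − 6 = 1, and the invariant factors of ∂_1 are all 1, so H_0 = Z.
  H_1: rank ker ∂_1 − rank ∂_2 = (18 − 6) − 12 = 0, and ∂_2 has invariant factor 2 > 1, so H_1 = Z/2Z.
  H_2: rank ker ∂_2 − rank ∂_3 = (12 − 12) − 0 = 0, and there is no ∂_3, so H_2 = 0.

(K is a triangulation of the real projective plane RP^2.)

H_0 ≅ Z,  H_1 ≅ Z/2Z,  H_2 = 0.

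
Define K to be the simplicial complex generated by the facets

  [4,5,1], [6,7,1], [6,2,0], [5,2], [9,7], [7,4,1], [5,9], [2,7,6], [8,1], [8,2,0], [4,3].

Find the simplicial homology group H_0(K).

Order the vertices as 0 < 1 < 2 < 3 < 4 < 5 < 6 < 7 < 8 < 9. Listing each simplex with vertices in this order, K has dimension 2 with simplices:

  0-simplices (10): [0], [1], [2], [3], [4], [5], [6], [7], [8], [9]
  1-simplices (18): [0,2], [0,6], [0,8], [1,4], [1,5], [1,6], [1,7], [1,8], [2,5], [2,6], [2,7], [2,8], [3,4], [4,5], [4,7], [5,9], [6,7], [7,9]
  2-simplices (6): [0,2,6], [0,2,8], [1,4,5], [1,4,7], [1,6,7], [2,6,7]

so the chain groups are C_0 ≅ Z^10, C_1 ≅ Z^18, C_2 ≅ Z^6.

The boundary map ∂_1: C_1 → C_0 sends each edge [p,q] (with p < q) to q − p. For instance
  ∂[4,7] = [7] − [4].
The 10×18 boundary matrix has rank 9 and Smith normal form diag(1,1,1,1,1,1,1,1,1).

Boundary ∂_2: C_2 → C_1 sends each 2-simplex [p,q,r] to [q,r] − [p,r] + [p,q]. For instance
  ∂[0,2,6] = [2,6] − [0,6] + [0,2],
  ∂[2,6,7] = [6,7] − [2,7] + [2,6].
The resulting 18×6 matrix has rank 6, and its Smith normal form has invariant factors (1,1,1,1,1,1).

Now H_k = ker ∂_k / im ∂_{k+1}, so:

  H_0: rank C_0 − rank ∂_1 = 10 − 9 = 1, and the invariant factors of ∂_1 are all 1, so H_0 ≅ Z.

H_0 ≅ Z.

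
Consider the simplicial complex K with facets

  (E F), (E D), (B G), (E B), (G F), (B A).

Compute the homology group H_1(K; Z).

H_1 = Z.

We work with the vertex ordering A < B < D < E < F < G. The simplices of K, each written with vertices in increasing order, are:

  0-simplices (6): A, B, D, E, F, G
  1-simplices (6): AB, BE, BG, DE, EF, FG

Hence C_0 ≅ Z^6, C_1 ≅ Z^6.

The boundary map ∂_1: C_1 → C_0 sends each edge [p,q] (with p < q) to q − p. For instance
  ∂FG = G − F.
The 6×6 boundary matrix has rank 5 and Smith normal form diag(1,1,1,1,1).

From H_k ≅ ker(∂_k) / im(∂_{k+1}) we obtain:

  H_1: rank ker ∂_1 − rank ∂_2 = (6 − 5) − 0 = 1, and there is no ∂_2, so H_1 ≅ Z.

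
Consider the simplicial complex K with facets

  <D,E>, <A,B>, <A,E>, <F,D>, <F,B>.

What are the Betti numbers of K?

K has 5 vertices, 5 edges.
rank ∂_0 = 0, rank ∂_1 = 4 ⇒ b_0 = 5 − 0 − 4 = 1; all invariant factors of ∂_1 are 1 so no torsion. So H_0 = Z.
rank ∂_1 = 4, rank ∂_2 = 0 ⇒ b_1 = 5 − 4 − 0 = 1. So H_1 = Z.

b_0 = 1, b_1 = 1.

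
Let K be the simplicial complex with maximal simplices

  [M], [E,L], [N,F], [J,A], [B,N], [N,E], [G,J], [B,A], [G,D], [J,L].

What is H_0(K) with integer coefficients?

Take the total order A < B < D < E < F < G < J < L < M < N on the vertex set. Then K (dimension 1) consists of the simplices:

  0-simplices (10): A, B, D, E, F, G, J, L, M, N
  1-simplices (9): AB, AJ, BN, DG, EL, EN, FN, GJ, JL

Hence C_0 ≅ Z^10, C_1 ≅ Z^9.

Boundary ∂_1: C_1 → C_0 maps an edge to its endpoints' difference, ∂[p,q] = q − p. For instance
  ∂EL = L − E.
The 10×9 boundary matrix has rank 8 and Smith normal form diag(1,1,1,1,1,1,1,1).

Computing H_k = (kernel of ∂_k) / (image of ∂_{k+1}):

  H_0: rank C_0 − rank ∂_1 = 10 − 8 = 2, and the invariant factors of ∂_1 are all 1, so H_0 ≅ Z^2.

H_0 ≅ Z^2.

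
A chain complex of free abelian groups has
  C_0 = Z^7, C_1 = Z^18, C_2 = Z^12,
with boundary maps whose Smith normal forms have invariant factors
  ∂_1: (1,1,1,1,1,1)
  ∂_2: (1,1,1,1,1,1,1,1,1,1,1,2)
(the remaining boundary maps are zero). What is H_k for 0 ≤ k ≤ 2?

H_0 = Z,  H_1 = Z_2,  H_2 = 0.

H_0: b_0 = 7 − 0 − 6 = 1; torsion from ∂_1 factors > 1: none. So H_0 = Z.
H_1: b_1 = 18 − 6 − 12 = 0; torsion from ∂_2 factors > 1: [2]. So H_1 = Z_2.
H_2: b_2 = 12 − 12 − 0 = 0; torsion from ∂_3 factors > 1: none. So H_2 = 0.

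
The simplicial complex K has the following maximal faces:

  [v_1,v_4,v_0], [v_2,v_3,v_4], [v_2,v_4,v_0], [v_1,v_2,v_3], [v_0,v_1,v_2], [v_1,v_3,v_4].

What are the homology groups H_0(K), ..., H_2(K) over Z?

Order the vertices as v_0 < v_1 < v_2 < v_3 < v_4. Listing each simplex with vertices in this order, K has dimension 2 with simplices:

  0-simplices (5): [v_0], [v_1], [v_2], [v_3], [v_4]
  1-simplices (9): [v_0,v_1], [v_0,v_2], [v_0,v_4], [v_1,v_2], [v_1,v_3], [v_1,v_4], [v_2,v_3], [v_2,v_4], [v_3,v_4]
  2-simplices (6): [v_0,v_1,v_2], [v_0,v_1,v_4], [v_0,v_2,v_4], [v_1,v_2,v_3], [v_1,v_3,v_4], [v_2,v_3,v_4]

so the chain groups are C_0 ≅ Z^5, C_1 ≅ Z^9, C_2 ≅ Z^6.

Boundary ∂_1: C_1 → C_0 maps an edge to its endpoints' difference, ∂[p,q] = q − p.
This gives a 5×9 integer matrix of rank 4; reducing to Smith normal form yields diagonal entries (1,1,1,1).

∂_2: C_2 → C_1 acts by ∂[p,q,r] = [q,r] − [p,r] + [p,q]. For instance
  ∂[v_1,v_3,v_4] = [v_3,v_4] − [v_1,v_4] + [v_1,v_3],
  ∂[v_1,v_2,v_3] = [v_2,v_3] − [v_1,v_3] + [v_1,v_2].
The resulting 9×6 matrix has rank 5, and its Smith normal form has invariant factors (1,1,1,1,1).

Reading off H_k = ker ∂_k / im ∂_{k+1}:

  H_0: rank C_0 − rank ∂_1 = 5 − 4 = 1, and the invariant factors of ∂_1 are all 1, so H_0 = Z.
  H_1: rank ker ∂_1 − rank ∂_2 = (9 − 4) − 5 = 0, and the invariant factors of ∂_2 are all 1, so H_1 = 0.
  H_2: rank ker ∂_2 − rank ∂_3 = (6 − 5) − 0 = 1, and there is no ∂_3, so H_2 = Z.

H_0 ≅ Z,  H_1 = 0,  H_2 ≅ Z.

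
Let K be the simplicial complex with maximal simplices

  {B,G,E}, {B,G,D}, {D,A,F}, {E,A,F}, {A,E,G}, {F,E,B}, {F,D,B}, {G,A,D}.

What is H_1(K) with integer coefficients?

H_1 ≅ 0.

Take the total order A < B < D < E < F < G on the vertex set. Then K (dimension 2) consists of the simplices:

  0-simplices (6): A, B, D, E, F, G
  1-simplices (12): AD, AE, AF, AG, BD, BE, BF, BG, DF, DG, EF, EG
  2-simplices (8): ADF, ADG, AEF, AEG, BDF, BDG, BEF, BEG

Hence C_0 ≅ Z^6, C_1 ≅ Z^12, C_2 ≅ Z^8.

The boundary map ∂_1: C_1 → C_0 maps an edge to its endpoints' difference, ∂[p,q] = q − p. For instance
  ∂AG = G − A.
This gives a 6×12 integer matrix of rank 5; reducing to Smith normal form yields diagonal entries (1,1,1,1,1).

∂_2: C_2 → C_1 maps a triangle to the signed sum of its edges. For instance
  ∂ADG = DG − AG + AD,
  ∂ADF = DF − AF + AD.
The resulting 12×8 matrix has rank 7, and its Smith normal form has invariant factors (1,1,1,1,1,1,1).

From H_k ≅ ker(∂_k) / im(∂_{k+1}) we obtain:

  H_1: rank ker ∂_1 − rank ∂_2 = (12 − 5) − 7 = 0, and the invariant factors of ∂_2 are all 1, so H_1 = 0.

(K is a triangulation of the 2-sphere S^2.)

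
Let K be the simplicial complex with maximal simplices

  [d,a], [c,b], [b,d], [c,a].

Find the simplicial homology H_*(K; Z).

H_0 = Z,  H_1 = Z.

Order the vertices as a < b < c < d. Listing each simplex with vertices in this order, K has dimension 1 with simplices:

  0-simplices (4): a, b, c, d
  1-simplices (4): ac, ad, bc, bd

so the chain groups are C_0 ≅ Z^4, C_1 ≅ Z^4.

∂_1: C_1 → C_0 maps an edge to its endpoints' difference, ∂[p,q] = q − p.
This gives a 4×4 integer matrix of rank 3; reducing to Smith normal form yields diagonal entries (1,1,1).

Computing H_k = (kernel of ∂_k) / (image of ∂_{k+1}):

  H_0: rank C_0 − rank ∂_1 = 4 − 3 = 1, and the invariant factors of ∂_1 are all 1, so H_0 = Z.
  H_1: rank ker ∂_1 − rank ∂_2 = (4 − 3) − 0 = 1, and there is no ∂_2, so H_1 = Z.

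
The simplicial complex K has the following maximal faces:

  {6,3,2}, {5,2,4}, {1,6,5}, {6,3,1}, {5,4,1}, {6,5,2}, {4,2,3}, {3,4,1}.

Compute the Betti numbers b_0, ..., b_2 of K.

b_0 = 1, b_1 = 0, b_2 = 1.

We work with the vertex ordering 1 < 2 < 3 < 4 < 5 < 6. The simplices of K, each written with vertices in increasing order, are:

  0-simplices (6): [1], [2], [3], [4], [5], [6]
  1-simplices (12): [1,3], [1,4], [1,5], [1,6], [2,3], [2,4], [2,5], [2,6], [3,4], [3,6], [4,5], [5,6]
  2-simplices (8): [1,3,4], [1,3,6], [1,4,5], [1,5,6], [2,3,4], [2,3,6], [2,4,5], [2,5,6]

so the chain groups are C_0 ≅ Z^6, C_1 ≅ Z^12, C_2 ≅ Z^8.

∂_1: C_1 → C_0 maps an edge to its endpoints' difference, ∂[p,q] = q − p.
As a 6×12 matrix over Z this has rank 5, with invariant factors (1,1,1,1,1).

The boundary map ∂_2: C_2 → C_1 acts by ∂[p,q,r] = [q,r] − [p,r] + [p,q]. For instance
  ∂[1,5,6] = [5,6] − [1,6] + [1,5],
  ∂[1,3,6] = [3,6] − [1,6] + [1,3].
This gives a 12×8 integer matrix of rank 7; reducing to Smith normal form yields diagonal entries (1,1,1,1,1,1,1).

Reading off H_k = ker ∂_k / im ∂_{k+1}:

  H_0: rank C_0 − rank ∂_1 = 6 − 5 = 1, and the invariant factors of ∂_1 are all 1, so H_0 = Z.
  H_1: rank ker ∂_1 − rank ∂_2 = (12 − 5) − 7 = 0, and the invariant factors of ∂_2 are all 1, so H_1 = 0.
  H_2: rank ker ∂_2 − rank ∂_3 = (8 − 7) − 0 = 1, and there is no ∂_3, so H_2 = Z.

(K is a triangulation of the 2-sphere S^2.)

Hence the Betti numbers are b_0 = 1, b_1 = 0, b_2 = 1.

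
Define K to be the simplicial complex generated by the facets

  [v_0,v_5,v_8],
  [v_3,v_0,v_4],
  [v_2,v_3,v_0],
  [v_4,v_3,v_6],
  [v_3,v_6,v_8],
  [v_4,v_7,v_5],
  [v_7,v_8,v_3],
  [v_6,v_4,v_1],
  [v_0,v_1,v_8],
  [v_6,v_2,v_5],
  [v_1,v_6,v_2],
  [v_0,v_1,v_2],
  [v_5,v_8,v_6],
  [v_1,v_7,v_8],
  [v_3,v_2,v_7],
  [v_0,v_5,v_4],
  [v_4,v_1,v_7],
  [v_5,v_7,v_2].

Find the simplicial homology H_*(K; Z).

Take the total order v_0 < v_1 < v_2 < v_3 < v_4 < v_5 < v_6 < v_7 < v_8 on the vertex set. Then K (dimension 2) consists of the simplices:

  0-simplices (9): [v_0], [v_1], [v_2], [v_3], [v_4], [v_5], [v_6], [v_7], [v_8]
  1-simplices (27): (27 of them)
  2-simplices (18): (18 of them)

Hence C_0 ≅ Z^9, C_1 ≅ Z^27, C_2 ≅ Z^18.

∂_1: C_1 → C_0 maps an edge to its endpoints' difference, ∂[p,q] = q − p. For instance
  ∂[v_2,v_7] = [v_7] − [v_2].
As a 9×27 matrix over Z this has rank 8, with invariant factors (1,1,1,1,1,1,1,1).

The boundary map ∂_2: C_2 → C_1 acts by ∂[p,q,r] = [q,r] − [p,r] + [p,q]. For instance
  ∂[v_0,v_2,v_3] = [v_2,v_3] − [v_0,v_3] + [v_0,v_2],
  ∂[v_0,v_4,v_5] = [v_4,v_5] − [v_0,v_5] + [v_0,v_4].
The resulting 27×18 matrix has rank 17, and its Smith normal form has invariant factors (1,1,1,1,1,1,1,1,1,1,1,1,1,1,1,1,1).

Reading off H_k = ker ∂_k / im ∂_{k+1}:

  H_0: rank C_0 − rank ∂_1 = 9 − 8 = 1, and the invariant factors of ∂_1 are all 1, so H_0 ≅ Z.
  H_1: rank ker ∂_1 − rank ∂_2 = (27 − 8) − 17 = 2, and the invariant factors of ∂_2 are all 1, so H_1 ≅ Z^2.
  H_2: rank ker ∂_2 − rank ∂_3 = (18 − 17) − 0 = 1, and there is no ∂_3, so H_2 ≅ Z.

H_0 = Z,  H_1 = Z^2,  H_2 = Z.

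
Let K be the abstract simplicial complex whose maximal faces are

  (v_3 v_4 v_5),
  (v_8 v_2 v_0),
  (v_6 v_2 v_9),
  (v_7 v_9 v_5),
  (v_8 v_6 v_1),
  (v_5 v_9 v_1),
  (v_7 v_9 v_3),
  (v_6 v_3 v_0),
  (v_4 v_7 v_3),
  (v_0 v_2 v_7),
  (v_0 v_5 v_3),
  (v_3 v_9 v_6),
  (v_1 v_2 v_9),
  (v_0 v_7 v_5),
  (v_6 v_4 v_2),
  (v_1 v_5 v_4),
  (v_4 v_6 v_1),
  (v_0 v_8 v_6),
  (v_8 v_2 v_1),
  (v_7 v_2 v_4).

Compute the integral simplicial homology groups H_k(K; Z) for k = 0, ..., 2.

Fix the vertex order v_0 < v_1 < v_2 < v_3 < v_4 < v_5 < v_6 < v_7 < v_8 < v_9 and write every simplex with vertices in increasing order. Then dim K = 2 and the simplices of K are:

  0-simplices (10): [v_0], [v_1], [v_2], [v_3], [v_4], [v_5], [v_6], [v_7], [v_8], [v_9]
  1-simplices (30): (30 of them)
  2-simplices (20): (20 of them)

Hence C_0 ≅ Z^10, C_1 ≅ Z^30, C_2 ≅ Z^20.

Boundary ∂_1: C_1 → C_0 is given by ∂[p,q] = [q] − [p].
As a 10×30 matrix over Z this has rank 9, with invariant factors (1,1,1,1,1,1,1,1,1).

Boundary ∂_2: C_2 → C_1 maps a triangle to the signed sum of its edges. For instance
  ∂[v_3,v_6,v_9] = [v_6,v_9] − [v_3,v_9] + [v_3,v_6],
  ∂[v_5,v_7,v_9] = [v_7,v_9] − [v_5,v_9] + [v_5,v_7].
As a 30×20 matrix over Z this has rank 20, with invariant factors (1,1,1,1,1,1,1,1,1,1,1,1,1,1,1,1,1,1,1,2).

From H_k ≅ ker(∂_k) / im(∂_{k+1}) we obtain:

  H_0: rank C_0 − rank ∂_1 = 10 − 9 = 1, and the invariant factors of ∂_1 are all 1, so H_0 = Z.
  H_1: rank ker ∂_1 − rank ∂_2 = (30 − 9) − 20 = 1, and ∂_2 has invariant factor 2 > 1, so H_1 = Z ⊕ Z/2Z.
  H_2: rank ker ∂_2 − rank ∂_3 = (20 − 20) − 0 = 0, and there is no ∂_3, so H_2 = 0.

H_0 ≅ Z,  H_1 ≅ Z ⊕ Z/2Z,  H_2 = 0.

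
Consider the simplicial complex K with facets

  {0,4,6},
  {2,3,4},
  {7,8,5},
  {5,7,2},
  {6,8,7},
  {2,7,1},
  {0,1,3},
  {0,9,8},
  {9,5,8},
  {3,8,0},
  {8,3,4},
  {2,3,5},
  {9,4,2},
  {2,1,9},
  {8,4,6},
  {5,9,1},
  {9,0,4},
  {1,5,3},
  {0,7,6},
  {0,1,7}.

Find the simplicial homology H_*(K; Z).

Fix the vertex order 0 < 1 < 2 < 3 < 4 < 5 < 6 < 7 < 8 < 9 and write every simplex with vertices in increasing order. Then dim K = 2 and the simplices of K are:

  0-simplices (10): [0], [1], [2], [3], [4], [5], [6], [7], [8], [9]
  1-simplices (30): (30 of them)
  2-simplices (20): (20 of them)

so the chain groups are C_0 ≅ Z^10, C_1 ≅ Z^30, C_2 ≅ Z^20.

∂_1: C_1 → C_0 sends each edge [p,q] (with p < q) to q − p. For instance
  ∂[5,8] = [8] − [5].
The resulting 10×30 matrix has rank 9, and its Smith normal form has invariant factors (1,1,1,1,1,1,1,1,1).

The boundary map ∂_2: C_2 → C_1 acts by ∂[p,q,r] = [q,r] − [p,r] + [p,q]. For instance
  ∂[0,1,7] = [1,7] − [0,7] + [0,1],
  ∂[0,6,7] = [6,7] − [0,7] + [0,6].
The 30×20 boundary matrix has rank 20 and Smith normal form diag(1,1,1,1,1,1,1,1,1,1,1,1,1,1,1,1,1,1,1,2).

Computing H_k = (kernel of ∂_k) / (image of ∂_{k+1}):

  H_0: rank C_0 − rank ∂_1 = 10 − 9 = 1, and the invariant factors of ∂_1 are all 1, so H_0 ≅ Z.
  H_1: rank ker ∂_1 − rank ∂_2 = (30 − 9) − 20 = 1, and ∂_2 has invariant factor 2 > 1, so H_1 ≅ Z × Z/2.
  H_2: rank ker ∂_2 − rank ∂_3 = (20 − 20) − 0 = 0, and there is no ∂_3, so H_2 ≅ 0.

As a check, the Euler characteristic is 10 − 30 + 20 = 0, which agrees with 1 − 1 + 0 = 0.
(K is a triangulation of the Klein bottle.)

H_0 = Z,  H_1 = Z × Z/2,  H_2 = 0.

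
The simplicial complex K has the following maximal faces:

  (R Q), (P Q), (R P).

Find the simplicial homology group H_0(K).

Take the total order P < Q < R on the vertex set. Then K (dimension 1) consists of the simplices:

  0-simplices (3): P, Q, R
  1-simplices (3): PQ, PR, QR

so the chain groups are C_0 ≅ Z^3, C_1 ≅ Z^3.

The boundary map ∂_1: C_1 → C_0 maps an edge to its endpoints' difference, ∂[p,q] = q − p. For instance
  ∂PQ = Q − P.
The 3×3 boundary matrix has rank 2 and Smith normal form diag(1,1).

Now H_k = ker ∂_k / im ∂_{k+1}, so:

  H_0: rank C_0 − rank ∂_1 = 3 − 2 = 1, and the invariant factors of ∂_1 are all 1, so H_0 ≅ Z.

(K is a triangulation of the circle S^1.)

H_0 ≅ Z.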